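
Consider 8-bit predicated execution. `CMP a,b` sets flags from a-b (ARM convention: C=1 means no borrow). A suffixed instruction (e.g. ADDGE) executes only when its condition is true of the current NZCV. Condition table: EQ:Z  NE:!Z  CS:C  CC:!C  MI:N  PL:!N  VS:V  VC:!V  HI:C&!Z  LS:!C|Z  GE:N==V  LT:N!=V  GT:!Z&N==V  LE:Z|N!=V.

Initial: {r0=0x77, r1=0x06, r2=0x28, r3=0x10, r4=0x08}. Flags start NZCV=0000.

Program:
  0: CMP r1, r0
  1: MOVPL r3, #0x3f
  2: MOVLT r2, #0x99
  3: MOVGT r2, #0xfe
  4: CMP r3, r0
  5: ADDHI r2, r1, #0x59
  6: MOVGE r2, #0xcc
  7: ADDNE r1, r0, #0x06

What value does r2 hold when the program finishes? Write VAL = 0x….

0: ✓ CMP  NZCV=1000
1: · MOVPL
2: ✓ MOVLT  r2←0x99
3: · MOVGT
4: ✓ CMP  NZCV=1000
5: · ADDHI
6: · MOVGE
7: ✓ ADDNE  r1←0x7d

VAL = 0x99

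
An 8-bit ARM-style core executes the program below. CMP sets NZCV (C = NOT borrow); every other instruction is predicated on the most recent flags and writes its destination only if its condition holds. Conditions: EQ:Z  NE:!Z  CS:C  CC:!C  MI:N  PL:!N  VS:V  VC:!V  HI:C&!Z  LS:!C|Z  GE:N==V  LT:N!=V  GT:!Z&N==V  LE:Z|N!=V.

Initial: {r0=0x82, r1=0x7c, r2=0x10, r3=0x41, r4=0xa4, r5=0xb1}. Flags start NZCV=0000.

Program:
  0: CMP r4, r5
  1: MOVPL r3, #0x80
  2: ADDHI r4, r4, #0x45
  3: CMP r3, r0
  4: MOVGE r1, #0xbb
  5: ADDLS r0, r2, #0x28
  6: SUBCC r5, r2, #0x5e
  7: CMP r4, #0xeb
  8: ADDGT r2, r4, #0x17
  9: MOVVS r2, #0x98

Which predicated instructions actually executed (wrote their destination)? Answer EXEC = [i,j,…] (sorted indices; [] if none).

0: ✓ CMP  NZCV=1000
1: · MOVPL
2: · ADDHI
3: ✓ CMP  NZCV=1001
4: ✓ MOVGE  r1←0xbb
5: ✓ ADDLS  r0←0x38
6: ✓ SUBCC  r5←0xb2
7: ✓ CMP  NZCV=1000
8: · ADDGT
9: · MOVVS

EXEC = [4,5,6]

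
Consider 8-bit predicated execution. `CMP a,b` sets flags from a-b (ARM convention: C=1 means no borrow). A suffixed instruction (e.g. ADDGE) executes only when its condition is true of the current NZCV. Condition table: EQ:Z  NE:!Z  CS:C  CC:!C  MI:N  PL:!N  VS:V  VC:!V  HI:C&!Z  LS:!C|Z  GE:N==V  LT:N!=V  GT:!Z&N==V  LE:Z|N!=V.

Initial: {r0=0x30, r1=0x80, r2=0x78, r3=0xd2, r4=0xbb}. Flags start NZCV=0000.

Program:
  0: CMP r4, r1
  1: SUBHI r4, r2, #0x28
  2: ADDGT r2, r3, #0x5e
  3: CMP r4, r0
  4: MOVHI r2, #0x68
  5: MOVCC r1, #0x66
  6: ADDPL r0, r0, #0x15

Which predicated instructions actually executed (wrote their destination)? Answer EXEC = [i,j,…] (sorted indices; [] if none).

[0] flags=0010 → (cmp)
[1] flags=0010 HI?T → r4=0x50
[2] flags=0010 GT?T → r2=0x30
[3] flags=0010 → (cmp)
[4] flags=0010 HI?T → r2=0x68
[5] flags=0010 CC?F → skip
[6] flags=0010 PL?T → r0=0x45

EXEC = [1,2,4,6]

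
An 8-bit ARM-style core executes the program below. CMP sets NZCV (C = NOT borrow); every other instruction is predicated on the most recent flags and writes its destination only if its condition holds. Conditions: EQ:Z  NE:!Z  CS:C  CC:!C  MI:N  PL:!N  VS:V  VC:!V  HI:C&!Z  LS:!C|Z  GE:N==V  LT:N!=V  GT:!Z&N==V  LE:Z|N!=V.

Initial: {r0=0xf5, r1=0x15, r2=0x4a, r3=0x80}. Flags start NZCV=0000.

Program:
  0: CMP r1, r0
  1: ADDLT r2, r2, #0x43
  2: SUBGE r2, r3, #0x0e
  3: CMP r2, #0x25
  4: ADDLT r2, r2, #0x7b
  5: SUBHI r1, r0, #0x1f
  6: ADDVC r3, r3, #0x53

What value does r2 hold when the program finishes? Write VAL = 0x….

0: ✓ CMP  NZCV=0000
1: · ADDLT
2: ✓ SUBGE  r2←0x72
3: ✓ CMP  NZCV=0010
4: · ADDLT
5: ✓ SUBHI  r1←0xd6
6: ✓ ADDVC  r3←0xd3

VAL = 0x72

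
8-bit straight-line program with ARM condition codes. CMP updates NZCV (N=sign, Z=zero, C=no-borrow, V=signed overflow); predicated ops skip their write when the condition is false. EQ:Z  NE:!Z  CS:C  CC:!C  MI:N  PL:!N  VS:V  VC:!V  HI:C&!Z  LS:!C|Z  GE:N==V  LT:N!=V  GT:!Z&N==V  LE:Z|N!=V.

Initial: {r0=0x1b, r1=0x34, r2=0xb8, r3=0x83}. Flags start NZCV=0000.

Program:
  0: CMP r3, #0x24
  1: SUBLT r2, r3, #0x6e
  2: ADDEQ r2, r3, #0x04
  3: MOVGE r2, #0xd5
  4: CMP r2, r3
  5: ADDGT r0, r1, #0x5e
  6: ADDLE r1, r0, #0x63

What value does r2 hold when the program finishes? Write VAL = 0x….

VAL = 0x15

0: ✓ CMP  NZCV=0011
1: ✓ SUBLT  r2←0x15
2: · ADDEQ
3: · MOVGE
4: ✓ CMP  NZCV=1001
5: ✓ ADDGT  r0←0x92
6: · ADDLE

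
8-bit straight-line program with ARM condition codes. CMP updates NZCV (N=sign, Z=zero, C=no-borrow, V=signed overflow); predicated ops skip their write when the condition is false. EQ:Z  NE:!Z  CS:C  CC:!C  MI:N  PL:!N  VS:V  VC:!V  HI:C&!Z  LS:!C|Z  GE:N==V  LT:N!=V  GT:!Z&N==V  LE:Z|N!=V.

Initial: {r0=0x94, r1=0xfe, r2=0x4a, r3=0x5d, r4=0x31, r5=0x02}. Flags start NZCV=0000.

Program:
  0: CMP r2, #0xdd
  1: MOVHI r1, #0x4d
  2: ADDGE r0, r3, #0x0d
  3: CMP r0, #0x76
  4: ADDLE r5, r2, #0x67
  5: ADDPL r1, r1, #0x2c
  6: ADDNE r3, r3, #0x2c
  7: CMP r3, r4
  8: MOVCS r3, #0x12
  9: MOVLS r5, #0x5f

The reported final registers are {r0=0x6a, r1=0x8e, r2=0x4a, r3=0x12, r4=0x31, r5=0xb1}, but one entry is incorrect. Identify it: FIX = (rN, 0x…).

[0] flags=0000 → (cmp)
[1] flags=0000 HI?F → skip
[2] flags=0000 GE?T → r0=0x6a
[3] flags=1000 → (cmp)
[4] flags=1000 LE?T → r5=0xb1
[5] flags=1000 PL?F → skip
[6] flags=1000 NE?T → r3=0x89
[7] flags=0011 → (cmp)
[8] flags=0011 CS?T → r3=0x12
[9] flags=0011 LS?F → skip

FIX = (r1, 0xfe)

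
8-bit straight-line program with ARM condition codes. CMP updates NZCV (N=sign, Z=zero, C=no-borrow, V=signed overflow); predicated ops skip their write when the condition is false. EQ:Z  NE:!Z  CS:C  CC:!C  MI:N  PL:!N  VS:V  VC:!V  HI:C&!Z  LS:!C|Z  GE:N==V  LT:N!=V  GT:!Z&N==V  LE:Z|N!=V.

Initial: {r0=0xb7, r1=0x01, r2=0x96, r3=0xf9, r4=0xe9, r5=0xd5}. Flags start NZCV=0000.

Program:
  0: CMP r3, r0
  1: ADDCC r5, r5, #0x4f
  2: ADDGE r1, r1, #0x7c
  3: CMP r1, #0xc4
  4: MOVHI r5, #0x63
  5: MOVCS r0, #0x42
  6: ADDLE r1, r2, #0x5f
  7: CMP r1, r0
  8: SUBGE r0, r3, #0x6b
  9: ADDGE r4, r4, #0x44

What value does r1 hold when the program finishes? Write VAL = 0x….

VAL = 0x7d

[0] flags=0010 → (cmp)
[1] flags=0010 CC?F → skip
[2] flags=0010 GE?T → r1=0x7d
[3] flags=1001 → (cmp)
[4] flags=1001 HI?F → skip
[5] flags=1001 CS?F → skip
[6] flags=1001 LE?F → skip
[7] flags=1001 → (cmp)
[8] flags=1001 GE?T → r0=0x8e
[9] flags=1001 GE?T → r4=0x2d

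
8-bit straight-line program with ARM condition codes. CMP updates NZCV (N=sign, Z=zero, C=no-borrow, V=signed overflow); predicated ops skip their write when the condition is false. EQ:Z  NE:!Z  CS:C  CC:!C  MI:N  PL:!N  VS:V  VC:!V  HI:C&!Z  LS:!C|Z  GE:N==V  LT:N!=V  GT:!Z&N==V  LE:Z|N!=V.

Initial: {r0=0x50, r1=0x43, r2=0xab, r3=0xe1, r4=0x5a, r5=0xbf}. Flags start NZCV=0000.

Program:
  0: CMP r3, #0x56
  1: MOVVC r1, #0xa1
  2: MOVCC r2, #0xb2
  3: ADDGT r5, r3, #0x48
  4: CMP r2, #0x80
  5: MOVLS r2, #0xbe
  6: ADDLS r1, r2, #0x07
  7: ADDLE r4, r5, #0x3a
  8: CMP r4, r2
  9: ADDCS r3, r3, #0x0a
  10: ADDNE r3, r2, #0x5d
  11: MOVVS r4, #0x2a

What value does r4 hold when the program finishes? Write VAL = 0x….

[0] flags=1010 → (cmp)
[1] flags=1010 VC?T → r1=0xa1
[2] flags=1010 CC?F → skip
[3] flags=1010 GT?F → skip
[4] flags=0010 → (cmp)
[5] flags=0010 LS?F → skip
[6] flags=0010 LS?F → skip
[7] flags=0010 LE?F → skip
[8] flags=1001 → (cmp)
[9] flags=1001 CS?F → skip
[10] flags=1001 NE?T → r3=0x08
[11] flags=1001 VS?T → r4=0x2a

VAL = 0x2a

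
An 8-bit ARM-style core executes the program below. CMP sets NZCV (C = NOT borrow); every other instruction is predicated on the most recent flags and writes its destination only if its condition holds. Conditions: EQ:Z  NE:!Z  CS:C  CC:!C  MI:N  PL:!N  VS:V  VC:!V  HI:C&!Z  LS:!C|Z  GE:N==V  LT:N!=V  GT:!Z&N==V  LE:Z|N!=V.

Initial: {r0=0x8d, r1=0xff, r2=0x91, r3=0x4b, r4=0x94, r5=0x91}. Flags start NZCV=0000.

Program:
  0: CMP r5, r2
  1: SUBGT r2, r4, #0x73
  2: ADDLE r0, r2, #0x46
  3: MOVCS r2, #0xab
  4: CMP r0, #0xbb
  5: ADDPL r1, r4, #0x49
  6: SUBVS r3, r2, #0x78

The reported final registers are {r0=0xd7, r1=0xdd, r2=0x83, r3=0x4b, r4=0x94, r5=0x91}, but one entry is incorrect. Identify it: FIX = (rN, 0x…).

FIX = (r2, 0xab)

[0] flags=0110 → (cmp)
[1] flags=0110 GT?F → skip
[2] flags=0110 LE?T → r0=0xd7
[3] flags=0110 CS?T → r2=0xab
[4] flags=0010 → (cmp)
[5] flags=0010 PL?T → r1=0xdd
[6] flags=0010 VS?F → skip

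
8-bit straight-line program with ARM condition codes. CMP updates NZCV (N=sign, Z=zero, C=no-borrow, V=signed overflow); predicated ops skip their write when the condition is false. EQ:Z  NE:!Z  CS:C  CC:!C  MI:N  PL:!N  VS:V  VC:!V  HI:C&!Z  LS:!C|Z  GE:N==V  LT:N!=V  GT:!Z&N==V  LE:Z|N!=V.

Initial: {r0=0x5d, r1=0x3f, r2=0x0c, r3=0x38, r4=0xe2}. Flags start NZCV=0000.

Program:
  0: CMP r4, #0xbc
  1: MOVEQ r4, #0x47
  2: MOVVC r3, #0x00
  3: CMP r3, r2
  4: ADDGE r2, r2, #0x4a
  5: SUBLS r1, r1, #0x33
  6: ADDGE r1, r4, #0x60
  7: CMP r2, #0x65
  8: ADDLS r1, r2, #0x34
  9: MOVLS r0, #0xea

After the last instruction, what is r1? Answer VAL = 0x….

VAL = 0x40

0: ✓ CMP  NZCV=0010
1: · MOVEQ
2: ✓ MOVVC  r3←0x00
3: ✓ CMP  NZCV=1000
4: · ADDGE
5: ✓ SUBLS  r1←0x0c
6: · ADDGE
7: ✓ CMP  NZCV=1000
8: ✓ ADDLS  r1←0x40
9: ✓ MOVLS  r0←0xea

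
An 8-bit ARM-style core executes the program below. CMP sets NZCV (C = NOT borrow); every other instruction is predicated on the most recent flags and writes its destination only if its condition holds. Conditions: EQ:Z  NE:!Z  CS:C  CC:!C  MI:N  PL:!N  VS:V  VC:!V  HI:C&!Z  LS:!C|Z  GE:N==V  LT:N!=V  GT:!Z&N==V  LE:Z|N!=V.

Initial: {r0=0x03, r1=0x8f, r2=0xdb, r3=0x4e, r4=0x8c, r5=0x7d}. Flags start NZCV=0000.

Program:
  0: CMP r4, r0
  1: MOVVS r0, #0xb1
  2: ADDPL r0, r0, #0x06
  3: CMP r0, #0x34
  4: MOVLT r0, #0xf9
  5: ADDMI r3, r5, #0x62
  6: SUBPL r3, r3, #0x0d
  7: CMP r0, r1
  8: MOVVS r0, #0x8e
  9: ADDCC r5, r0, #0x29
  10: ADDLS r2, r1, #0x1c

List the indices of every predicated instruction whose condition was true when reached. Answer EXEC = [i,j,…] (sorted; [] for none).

EXEC = [4,5]

0: ✓ CMP  NZCV=1010
1: · MOVVS
2: · ADDPL
3: ✓ CMP  NZCV=1000
4: ✓ MOVLT  r0←0xf9
5: ✓ ADDMI  r3←0xdf
6: · SUBPL
7: ✓ CMP  NZCV=0010
8: · MOVVS
9: · ADDCC
10: · ADDLS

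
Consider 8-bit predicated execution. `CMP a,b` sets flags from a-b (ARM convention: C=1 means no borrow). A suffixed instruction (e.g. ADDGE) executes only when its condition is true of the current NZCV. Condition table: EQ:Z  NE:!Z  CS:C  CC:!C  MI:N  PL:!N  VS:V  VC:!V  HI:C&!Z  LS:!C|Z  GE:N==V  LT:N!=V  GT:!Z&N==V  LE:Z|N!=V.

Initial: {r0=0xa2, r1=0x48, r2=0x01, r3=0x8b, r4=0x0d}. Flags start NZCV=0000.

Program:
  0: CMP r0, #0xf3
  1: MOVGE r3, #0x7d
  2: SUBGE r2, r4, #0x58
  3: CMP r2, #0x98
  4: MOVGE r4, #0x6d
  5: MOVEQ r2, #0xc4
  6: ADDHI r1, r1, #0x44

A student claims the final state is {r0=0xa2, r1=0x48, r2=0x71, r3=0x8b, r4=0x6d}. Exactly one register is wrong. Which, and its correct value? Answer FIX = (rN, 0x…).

FIX = (r2, 0x01)

[0] flags=1000 → (cmp)
[1] flags=1000 GE?F → skip
[2] flags=1000 GE?F → skip
[3] flags=0000 → (cmp)
[4] flags=0000 GE?T → r4=0x6d
[5] flags=0000 EQ?F → skip
[6] flags=0000 HI?F → skip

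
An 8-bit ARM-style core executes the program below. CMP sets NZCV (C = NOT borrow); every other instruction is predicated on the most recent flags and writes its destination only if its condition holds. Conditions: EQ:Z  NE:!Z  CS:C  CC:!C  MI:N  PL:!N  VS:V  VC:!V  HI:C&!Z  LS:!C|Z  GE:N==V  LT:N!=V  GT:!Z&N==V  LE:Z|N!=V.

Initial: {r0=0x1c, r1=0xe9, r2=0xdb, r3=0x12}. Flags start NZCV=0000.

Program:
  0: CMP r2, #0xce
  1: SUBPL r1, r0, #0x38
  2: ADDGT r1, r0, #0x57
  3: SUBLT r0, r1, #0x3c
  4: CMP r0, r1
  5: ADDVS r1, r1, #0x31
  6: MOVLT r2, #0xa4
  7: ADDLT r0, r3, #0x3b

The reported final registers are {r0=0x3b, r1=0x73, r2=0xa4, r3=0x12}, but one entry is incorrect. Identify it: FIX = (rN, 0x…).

0: ✓ CMP  NZCV=0010
1: ✓ SUBPL  r1←0xe4
2: ✓ ADDGT  r1←0x73
3: · SUBLT
4: ✓ CMP  NZCV=1000
5: · ADDVS
6: ✓ MOVLT  r2←0xa4
7: ✓ ADDLT  r0←0x4d

FIX = (r0, 0x4d)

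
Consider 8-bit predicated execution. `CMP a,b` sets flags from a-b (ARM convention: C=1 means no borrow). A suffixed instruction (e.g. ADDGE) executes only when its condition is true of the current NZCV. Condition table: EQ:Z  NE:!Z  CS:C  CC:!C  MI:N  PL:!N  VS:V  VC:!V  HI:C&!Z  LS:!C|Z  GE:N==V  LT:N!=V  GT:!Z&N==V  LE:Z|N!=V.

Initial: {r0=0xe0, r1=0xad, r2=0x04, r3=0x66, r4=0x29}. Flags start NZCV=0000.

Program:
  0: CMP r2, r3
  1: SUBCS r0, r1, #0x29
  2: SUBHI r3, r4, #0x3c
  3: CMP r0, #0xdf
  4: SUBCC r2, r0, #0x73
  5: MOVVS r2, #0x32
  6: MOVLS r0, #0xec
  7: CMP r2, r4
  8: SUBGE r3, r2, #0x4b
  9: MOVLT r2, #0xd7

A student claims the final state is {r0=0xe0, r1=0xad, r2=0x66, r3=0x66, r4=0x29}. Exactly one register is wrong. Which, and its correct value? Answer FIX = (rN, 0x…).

0: ✓ CMP  NZCV=1000
1: · SUBCS
2: · SUBHI
3: ✓ CMP  NZCV=0010
4: · SUBCC
5: · MOVVS
6: · MOVLS
7: ✓ CMP  NZCV=1000
8: · SUBGE
9: ✓ MOVLT  r2←0xd7

FIX = (r2, 0xd7)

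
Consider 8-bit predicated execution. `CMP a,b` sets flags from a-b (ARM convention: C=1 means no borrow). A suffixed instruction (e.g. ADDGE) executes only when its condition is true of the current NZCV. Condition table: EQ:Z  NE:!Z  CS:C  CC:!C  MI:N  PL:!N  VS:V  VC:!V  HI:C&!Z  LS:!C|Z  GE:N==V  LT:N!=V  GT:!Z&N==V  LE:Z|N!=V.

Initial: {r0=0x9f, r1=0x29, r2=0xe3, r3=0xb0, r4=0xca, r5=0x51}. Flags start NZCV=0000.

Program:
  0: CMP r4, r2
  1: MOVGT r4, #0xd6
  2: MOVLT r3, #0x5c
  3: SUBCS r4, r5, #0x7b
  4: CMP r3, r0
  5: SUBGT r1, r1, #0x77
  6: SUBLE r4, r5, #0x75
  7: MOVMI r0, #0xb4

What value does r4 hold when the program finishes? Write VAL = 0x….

VAL = 0xca

[0] flags=1000 → (cmp)
[1] flags=1000 GT?F → skip
[2] flags=1000 LT?T → r3=0x5c
[3] flags=1000 CS?F → skip
[4] flags=1001 → (cmp)
[5] flags=1001 GT?T → r1=0xb2
[6] flags=1001 LE?F → skip
[7] flags=1001 MI?T → r0=0xb4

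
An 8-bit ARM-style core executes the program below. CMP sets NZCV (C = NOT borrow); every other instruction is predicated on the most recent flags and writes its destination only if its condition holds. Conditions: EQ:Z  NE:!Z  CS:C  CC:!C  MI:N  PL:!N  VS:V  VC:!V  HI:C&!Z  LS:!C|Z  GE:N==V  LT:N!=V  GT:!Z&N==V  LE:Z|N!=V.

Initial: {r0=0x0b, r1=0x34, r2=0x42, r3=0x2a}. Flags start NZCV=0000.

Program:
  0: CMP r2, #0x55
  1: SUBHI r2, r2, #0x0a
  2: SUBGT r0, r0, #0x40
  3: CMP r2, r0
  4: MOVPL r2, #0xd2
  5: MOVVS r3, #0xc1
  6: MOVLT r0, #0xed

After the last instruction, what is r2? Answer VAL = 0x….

0: ✓ CMP  NZCV=1000
1: · SUBHI
2: · SUBGT
3: ✓ CMP  NZCV=0010
4: ✓ MOVPL  r2←0xd2
5: · MOVVS
6: · MOVLT

VAL = 0xd2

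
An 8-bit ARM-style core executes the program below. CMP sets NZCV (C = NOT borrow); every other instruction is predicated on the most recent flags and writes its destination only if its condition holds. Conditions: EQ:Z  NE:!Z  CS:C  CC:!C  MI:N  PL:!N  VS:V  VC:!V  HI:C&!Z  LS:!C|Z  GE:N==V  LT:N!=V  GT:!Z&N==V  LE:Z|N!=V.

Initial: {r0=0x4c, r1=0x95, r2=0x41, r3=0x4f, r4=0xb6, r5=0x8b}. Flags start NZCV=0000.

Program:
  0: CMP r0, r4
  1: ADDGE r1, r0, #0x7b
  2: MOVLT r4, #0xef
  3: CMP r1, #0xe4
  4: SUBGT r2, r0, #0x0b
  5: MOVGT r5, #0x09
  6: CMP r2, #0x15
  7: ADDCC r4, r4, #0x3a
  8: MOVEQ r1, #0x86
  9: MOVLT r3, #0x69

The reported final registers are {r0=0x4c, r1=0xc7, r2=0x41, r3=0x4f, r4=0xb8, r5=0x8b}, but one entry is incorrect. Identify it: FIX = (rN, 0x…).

0: ✓ CMP  NZCV=1001
1: ✓ ADDGE  r1←0xc7
2: · MOVLT
3: ✓ CMP  NZCV=1000
4: · SUBGT
5: · MOVGT
6: ✓ CMP  NZCV=0010
7: · ADDCC
8: · MOVEQ
9: · MOVLT

FIX = (r4, 0xb6)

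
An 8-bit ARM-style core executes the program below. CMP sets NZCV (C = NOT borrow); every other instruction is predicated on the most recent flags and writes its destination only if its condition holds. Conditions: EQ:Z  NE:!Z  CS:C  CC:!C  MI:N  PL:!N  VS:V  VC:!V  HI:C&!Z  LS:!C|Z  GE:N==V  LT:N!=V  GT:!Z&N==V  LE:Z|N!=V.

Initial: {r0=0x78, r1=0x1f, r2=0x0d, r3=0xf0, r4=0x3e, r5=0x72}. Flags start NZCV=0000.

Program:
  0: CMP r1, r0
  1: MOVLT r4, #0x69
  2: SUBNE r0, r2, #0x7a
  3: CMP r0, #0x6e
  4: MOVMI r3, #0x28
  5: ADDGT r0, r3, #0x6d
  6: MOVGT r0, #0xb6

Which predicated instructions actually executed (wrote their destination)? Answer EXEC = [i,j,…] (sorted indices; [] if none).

[0] flags=1000 → (cmp)
[1] flags=1000 LT?T → r4=0x69
[2] flags=1000 NE?T → r0=0x93
[3] flags=0011 → (cmp)
[4] flags=0011 MI?F → skip
[5] flags=0011 GT?F → skip
[6] flags=0011 GT?F → skip

EXEC = [1,2]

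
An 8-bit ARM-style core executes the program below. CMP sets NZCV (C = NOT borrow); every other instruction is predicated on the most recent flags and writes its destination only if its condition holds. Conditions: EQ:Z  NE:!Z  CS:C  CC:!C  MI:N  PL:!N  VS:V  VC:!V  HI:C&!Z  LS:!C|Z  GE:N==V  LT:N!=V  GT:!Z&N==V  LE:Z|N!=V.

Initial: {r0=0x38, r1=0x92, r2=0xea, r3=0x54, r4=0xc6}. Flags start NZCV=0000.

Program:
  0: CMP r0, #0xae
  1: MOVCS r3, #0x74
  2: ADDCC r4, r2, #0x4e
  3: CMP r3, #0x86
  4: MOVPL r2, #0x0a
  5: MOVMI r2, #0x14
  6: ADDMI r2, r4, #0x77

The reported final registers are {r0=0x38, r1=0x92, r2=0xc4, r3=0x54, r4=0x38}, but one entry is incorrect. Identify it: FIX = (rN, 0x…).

0: ✓ CMP  NZCV=1001
1: · MOVCS
2: ✓ ADDCC  r4←0x38
3: ✓ CMP  NZCV=1001
4: · MOVPL
5: ✓ MOVMI  r2←0x14
6: ✓ ADDMI  r2←0xaf

FIX = (r2, 0xaf)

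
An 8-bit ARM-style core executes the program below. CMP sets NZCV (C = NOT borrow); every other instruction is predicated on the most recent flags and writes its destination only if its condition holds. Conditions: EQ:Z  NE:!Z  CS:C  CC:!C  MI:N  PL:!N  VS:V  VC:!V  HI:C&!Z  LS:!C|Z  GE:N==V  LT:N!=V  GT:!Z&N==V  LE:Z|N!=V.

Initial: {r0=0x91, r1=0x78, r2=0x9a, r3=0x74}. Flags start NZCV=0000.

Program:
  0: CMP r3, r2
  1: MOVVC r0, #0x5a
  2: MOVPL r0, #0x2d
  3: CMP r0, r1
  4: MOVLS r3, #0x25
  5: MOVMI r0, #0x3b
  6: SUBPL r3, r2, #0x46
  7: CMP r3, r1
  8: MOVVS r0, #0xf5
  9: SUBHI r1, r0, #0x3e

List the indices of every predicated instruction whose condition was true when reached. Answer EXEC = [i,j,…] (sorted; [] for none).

EXEC = [6]

[0] flags=1001 → (cmp)
[1] flags=1001 VC?F → skip
[2] flags=1001 PL?F → skip
[3] flags=0011 → (cmp)
[4] flags=0011 LS?F → skip
[5] flags=0011 MI?F → skip
[6] flags=0011 PL?T → r3=0x54
[7] flags=1000 → (cmp)
[8] flags=1000 VS?F → skip
[9] flags=1000 HI?F → skip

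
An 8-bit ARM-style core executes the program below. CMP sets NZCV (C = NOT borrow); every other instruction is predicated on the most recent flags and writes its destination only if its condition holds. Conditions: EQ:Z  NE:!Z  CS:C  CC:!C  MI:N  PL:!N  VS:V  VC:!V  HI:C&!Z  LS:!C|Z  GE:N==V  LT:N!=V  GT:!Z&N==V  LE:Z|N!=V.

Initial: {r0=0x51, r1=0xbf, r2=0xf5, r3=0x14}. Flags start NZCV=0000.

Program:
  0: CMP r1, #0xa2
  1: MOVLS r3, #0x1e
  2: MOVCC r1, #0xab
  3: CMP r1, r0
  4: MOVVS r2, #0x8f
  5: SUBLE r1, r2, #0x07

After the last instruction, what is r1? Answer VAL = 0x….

VAL = 0x88

0: ✓ CMP  NZCV=0010
1: · MOVLS
2: · MOVCC
3: ✓ CMP  NZCV=0011
4: ✓ MOVVS  r2←0x8f
5: ✓ SUBLE  r1←0x88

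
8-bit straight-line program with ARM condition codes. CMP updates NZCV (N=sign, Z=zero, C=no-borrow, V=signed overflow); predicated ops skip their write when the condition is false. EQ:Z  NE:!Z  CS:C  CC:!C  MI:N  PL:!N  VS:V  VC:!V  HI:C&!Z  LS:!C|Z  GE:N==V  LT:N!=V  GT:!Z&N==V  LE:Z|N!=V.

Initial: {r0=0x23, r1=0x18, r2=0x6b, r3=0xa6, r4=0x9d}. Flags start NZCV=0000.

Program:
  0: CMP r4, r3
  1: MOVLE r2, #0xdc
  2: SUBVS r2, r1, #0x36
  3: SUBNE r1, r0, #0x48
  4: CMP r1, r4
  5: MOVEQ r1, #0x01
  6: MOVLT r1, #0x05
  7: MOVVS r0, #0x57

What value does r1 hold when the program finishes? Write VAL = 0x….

0: ✓ CMP  NZCV=1000
1: ✓ MOVLE  r2←0xdc
2: · SUBVS
3: ✓ SUBNE  r1←0xdb
4: ✓ CMP  NZCV=0010
5: · MOVEQ
6: · MOVLT
7: · MOVVS

VAL = 0xdb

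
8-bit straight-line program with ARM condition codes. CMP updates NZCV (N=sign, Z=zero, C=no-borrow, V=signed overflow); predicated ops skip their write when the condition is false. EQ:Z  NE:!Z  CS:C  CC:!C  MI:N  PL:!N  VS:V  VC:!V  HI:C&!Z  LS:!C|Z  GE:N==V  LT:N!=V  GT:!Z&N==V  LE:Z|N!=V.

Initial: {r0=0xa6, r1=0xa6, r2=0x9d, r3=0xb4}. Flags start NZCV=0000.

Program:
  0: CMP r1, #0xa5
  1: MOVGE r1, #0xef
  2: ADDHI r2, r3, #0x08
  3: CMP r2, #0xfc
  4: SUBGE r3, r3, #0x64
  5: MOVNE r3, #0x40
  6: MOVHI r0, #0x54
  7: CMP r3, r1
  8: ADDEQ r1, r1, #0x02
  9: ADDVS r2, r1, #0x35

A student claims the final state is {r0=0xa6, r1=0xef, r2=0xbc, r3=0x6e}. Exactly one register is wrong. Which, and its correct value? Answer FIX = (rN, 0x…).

[0] flags=0010 → (cmp)
[1] flags=0010 GE?T → r1=0xef
[2] flags=0010 HI?T → r2=0xbc
[3] flags=1000 → (cmp)
[4] flags=1000 GE?F → skip
[5] flags=1000 NE?T → r3=0x40
[6] flags=1000 HI?F → skip
[7] flags=0000 → (cmp)
[8] flags=0000 EQ?F → skip
[9] flags=0000 VS?F → skip

FIX = (r3, 0x40)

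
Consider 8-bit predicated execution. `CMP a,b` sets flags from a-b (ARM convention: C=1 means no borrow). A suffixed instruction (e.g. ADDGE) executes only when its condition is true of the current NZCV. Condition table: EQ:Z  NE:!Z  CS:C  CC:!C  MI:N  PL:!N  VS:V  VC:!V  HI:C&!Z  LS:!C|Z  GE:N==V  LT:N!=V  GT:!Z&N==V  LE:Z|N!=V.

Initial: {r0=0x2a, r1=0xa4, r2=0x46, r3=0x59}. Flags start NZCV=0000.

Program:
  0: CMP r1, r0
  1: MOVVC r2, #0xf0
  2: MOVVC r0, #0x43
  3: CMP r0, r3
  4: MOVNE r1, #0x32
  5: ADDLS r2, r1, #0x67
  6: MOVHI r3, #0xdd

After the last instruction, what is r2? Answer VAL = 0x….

VAL = 0x99

0: ✓ CMP  NZCV=0011
1: · MOVVC
2: · MOVVC
3: ✓ CMP  NZCV=1000
4: ✓ MOVNE  r1←0x32
5: ✓ ADDLS  r2←0x99
6: · MOVHI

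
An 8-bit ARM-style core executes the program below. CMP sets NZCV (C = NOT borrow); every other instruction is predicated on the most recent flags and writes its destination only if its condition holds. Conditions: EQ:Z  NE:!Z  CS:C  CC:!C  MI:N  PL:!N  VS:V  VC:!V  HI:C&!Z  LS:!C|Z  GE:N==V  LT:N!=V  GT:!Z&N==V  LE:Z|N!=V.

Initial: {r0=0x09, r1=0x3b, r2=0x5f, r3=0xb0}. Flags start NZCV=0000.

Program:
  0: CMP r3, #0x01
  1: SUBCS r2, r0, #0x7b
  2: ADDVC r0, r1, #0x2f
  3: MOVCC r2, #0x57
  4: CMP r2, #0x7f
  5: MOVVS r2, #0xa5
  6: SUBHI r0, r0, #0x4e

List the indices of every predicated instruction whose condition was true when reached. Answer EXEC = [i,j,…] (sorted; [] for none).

[0] flags=1010 → (cmp)
[1] flags=1010 CS?T → r2=0x8e
[2] flags=1010 VC?T → r0=0x6a
[3] flags=1010 CC?F → skip
[4] flags=0011 → (cmp)
[5] flags=0011 VS?T → r2=0xa5
[6] flags=0011 HI?T → r0=0x1c

EXEC = [1,2,5,6]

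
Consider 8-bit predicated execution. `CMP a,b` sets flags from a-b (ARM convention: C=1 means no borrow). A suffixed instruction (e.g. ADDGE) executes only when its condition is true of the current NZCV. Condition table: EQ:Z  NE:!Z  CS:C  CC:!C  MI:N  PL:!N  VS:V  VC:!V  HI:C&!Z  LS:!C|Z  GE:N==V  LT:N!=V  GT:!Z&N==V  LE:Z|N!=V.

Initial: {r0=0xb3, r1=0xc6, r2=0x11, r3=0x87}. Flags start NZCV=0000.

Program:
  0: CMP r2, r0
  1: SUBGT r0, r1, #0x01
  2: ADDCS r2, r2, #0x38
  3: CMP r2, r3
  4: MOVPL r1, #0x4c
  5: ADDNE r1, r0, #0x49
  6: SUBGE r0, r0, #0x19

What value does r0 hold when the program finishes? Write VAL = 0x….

[0] flags=0000 → (cmp)
[1] flags=0000 GT?T → r0=0xc5
[2] flags=0000 CS?F → skip
[3] flags=1001 → (cmp)
[4] flags=1001 PL?F → skip
[5] flags=1001 NE?T → r1=0x0e
[6] flags=1001 GE?T → r0=0xac

VAL = 0xac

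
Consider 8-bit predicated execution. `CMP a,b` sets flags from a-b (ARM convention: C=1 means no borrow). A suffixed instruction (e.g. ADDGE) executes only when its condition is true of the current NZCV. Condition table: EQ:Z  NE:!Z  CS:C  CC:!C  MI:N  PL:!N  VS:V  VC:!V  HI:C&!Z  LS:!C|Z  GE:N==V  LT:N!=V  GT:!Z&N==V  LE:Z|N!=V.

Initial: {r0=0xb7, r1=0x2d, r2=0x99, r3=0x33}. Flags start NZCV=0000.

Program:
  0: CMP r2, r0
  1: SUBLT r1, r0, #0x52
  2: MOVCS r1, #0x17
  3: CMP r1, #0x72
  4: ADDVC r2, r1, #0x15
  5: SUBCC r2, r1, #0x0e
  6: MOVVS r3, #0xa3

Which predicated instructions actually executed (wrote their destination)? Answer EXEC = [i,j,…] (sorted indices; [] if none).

EXEC = [1,4,5]

[0] flags=1000 → (cmp)
[1] flags=1000 LT?T → r1=0x65
[2] flags=1000 CS?F → skip
[3] flags=1000 → (cmp)
[4] flags=1000 VC?T → r2=0x7a
[5] flags=1000 CC?T → r2=0x57
[6] flags=1000 VS?F → skip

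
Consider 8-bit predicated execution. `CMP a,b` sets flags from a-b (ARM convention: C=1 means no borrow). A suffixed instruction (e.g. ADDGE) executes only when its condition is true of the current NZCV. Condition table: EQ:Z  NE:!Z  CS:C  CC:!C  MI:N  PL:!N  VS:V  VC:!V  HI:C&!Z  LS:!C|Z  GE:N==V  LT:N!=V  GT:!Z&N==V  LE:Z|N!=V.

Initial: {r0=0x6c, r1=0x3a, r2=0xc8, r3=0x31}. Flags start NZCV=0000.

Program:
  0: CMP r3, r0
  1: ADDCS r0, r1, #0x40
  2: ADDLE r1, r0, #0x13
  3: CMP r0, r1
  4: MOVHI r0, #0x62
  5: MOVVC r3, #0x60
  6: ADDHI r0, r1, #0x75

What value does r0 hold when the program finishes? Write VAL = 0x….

[0] flags=1000 → (cmp)
[1] flags=1000 CS?F → skip
[2] flags=1000 LE?T → r1=0x7f
[3] flags=1000 → (cmp)
[4] flags=1000 HI?F → skip
[5] flags=1000 VC?T → r3=0x60
[6] flags=1000 HI?F → skip

VAL = 0x6c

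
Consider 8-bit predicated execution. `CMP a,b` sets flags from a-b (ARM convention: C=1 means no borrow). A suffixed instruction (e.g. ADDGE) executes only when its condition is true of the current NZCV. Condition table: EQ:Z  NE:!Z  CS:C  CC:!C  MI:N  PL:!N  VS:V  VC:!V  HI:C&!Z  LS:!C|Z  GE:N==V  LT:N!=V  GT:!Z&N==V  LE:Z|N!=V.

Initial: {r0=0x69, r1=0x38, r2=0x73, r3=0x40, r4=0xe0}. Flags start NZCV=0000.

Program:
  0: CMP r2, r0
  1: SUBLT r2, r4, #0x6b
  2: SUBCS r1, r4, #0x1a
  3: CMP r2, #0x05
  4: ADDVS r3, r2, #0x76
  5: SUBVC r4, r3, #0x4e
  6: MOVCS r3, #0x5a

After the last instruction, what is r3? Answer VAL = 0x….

VAL = 0x5a

0: ✓ CMP  NZCV=0010
1: · SUBLT
2: ✓ SUBCS  r1←0xc6
3: ✓ CMP  NZCV=0010
4: · ADDVS
5: ✓ SUBVC  r4←0xf2
6: ✓ MOVCS  r3←0x5a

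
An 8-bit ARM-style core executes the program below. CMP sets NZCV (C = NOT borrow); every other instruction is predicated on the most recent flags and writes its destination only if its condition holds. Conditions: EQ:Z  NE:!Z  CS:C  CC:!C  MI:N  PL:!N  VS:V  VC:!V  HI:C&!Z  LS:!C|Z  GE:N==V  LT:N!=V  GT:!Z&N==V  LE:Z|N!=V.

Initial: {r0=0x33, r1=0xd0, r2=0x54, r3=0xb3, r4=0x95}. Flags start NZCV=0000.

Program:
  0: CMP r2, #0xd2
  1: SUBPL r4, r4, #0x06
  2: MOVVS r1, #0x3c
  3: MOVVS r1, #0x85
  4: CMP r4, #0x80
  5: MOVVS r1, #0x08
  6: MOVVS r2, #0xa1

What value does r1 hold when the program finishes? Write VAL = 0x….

VAL = 0x85

0: ✓ CMP  NZCV=1001
1: · SUBPL
2: ✓ MOVVS  r1←0x3c
3: ✓ MOVVS  r1←0x85
4: ✓ CMP  NZCV=0010
5: · MOVVS
6: · MOVVS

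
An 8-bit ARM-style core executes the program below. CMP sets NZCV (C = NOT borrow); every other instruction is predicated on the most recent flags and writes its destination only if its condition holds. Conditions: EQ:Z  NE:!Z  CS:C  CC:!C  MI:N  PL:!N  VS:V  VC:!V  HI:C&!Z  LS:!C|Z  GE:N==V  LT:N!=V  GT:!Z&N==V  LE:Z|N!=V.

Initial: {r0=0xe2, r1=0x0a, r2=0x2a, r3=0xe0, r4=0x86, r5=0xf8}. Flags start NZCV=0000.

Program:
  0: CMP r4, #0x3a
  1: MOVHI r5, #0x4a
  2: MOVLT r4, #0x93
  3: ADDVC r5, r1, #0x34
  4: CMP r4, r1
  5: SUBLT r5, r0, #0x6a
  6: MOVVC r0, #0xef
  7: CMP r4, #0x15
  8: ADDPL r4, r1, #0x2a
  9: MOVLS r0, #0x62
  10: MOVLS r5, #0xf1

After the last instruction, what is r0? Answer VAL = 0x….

[0] flags=0011 → (cmp)
[1] flags=0011 HI?T → r5=0x4a
[2] flags=0011 LT?T → r4=0x93
[3] flags=0011 VC?F → skip
[4] flags=1010 → (cmp)
[5] flags=1010 LT?T → r5=0x78
[6] flags=1010 VC?T → r0=0xef
[7] flags=0011 → (cmp)
[8] flags=0011 PL?T → r4=0x34
[9] flags=0011 LS?F → skip
[10] flags=0011 LS?F → skip

VAL = 0xef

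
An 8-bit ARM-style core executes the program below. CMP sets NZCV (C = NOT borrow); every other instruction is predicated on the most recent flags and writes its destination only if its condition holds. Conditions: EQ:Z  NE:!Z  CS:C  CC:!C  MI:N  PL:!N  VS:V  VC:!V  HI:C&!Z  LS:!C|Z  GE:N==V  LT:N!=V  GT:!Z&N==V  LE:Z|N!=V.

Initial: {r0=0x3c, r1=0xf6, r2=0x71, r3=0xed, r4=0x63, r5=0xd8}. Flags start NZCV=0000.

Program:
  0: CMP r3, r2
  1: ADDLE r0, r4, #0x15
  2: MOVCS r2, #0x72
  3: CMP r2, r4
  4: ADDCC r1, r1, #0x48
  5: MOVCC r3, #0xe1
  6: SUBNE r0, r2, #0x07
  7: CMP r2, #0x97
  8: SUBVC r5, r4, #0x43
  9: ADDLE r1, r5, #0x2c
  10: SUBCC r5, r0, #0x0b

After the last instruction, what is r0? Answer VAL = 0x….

VAL = 0x6b

0: ✓ CMP  NZCV=0011
1: ✓ ADDLE  r0←0x78
2: ✓ MOVCS  r2←0x72
3: ✓ CMP  NZCV=0010
4: · ADDCC
5: · MOVCC
6: ✓ SUBNE  r0←0x6b
7: ✓ CMP  NZCV=1001
8: · SUBVC
9: · ADDLE
10: ✓ SUBCC  r5←0x60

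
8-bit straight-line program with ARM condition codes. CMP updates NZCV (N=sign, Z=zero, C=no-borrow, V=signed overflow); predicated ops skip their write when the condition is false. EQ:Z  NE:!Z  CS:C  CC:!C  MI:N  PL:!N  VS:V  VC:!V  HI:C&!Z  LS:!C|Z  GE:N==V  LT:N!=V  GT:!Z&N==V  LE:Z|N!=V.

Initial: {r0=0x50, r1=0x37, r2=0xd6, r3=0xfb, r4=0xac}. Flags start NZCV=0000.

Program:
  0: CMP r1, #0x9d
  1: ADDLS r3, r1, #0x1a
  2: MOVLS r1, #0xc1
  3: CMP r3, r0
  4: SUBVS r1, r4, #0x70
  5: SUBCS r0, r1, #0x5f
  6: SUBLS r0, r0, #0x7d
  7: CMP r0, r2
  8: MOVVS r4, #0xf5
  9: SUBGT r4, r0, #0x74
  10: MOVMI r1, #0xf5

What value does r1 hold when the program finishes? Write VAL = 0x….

VAL = 0xf5

0: ✓ CMP  NZCV=1001
1: ✓ ADDLS  r3←0x51
2: ✓ MOVLS  r1←0xc1
3: ✓ CMP  NZCV=0010
4: · SUBVS
5: ✓ SUBCS  r0←0x62
6: · SUBLS
7: ✓ CMP  NZCV=1001
8: ✓ MOVVS  r4←0xf5
9: ✓ SUBGT  r4←0xee
10: ✓ MOVMI  r1←0xf5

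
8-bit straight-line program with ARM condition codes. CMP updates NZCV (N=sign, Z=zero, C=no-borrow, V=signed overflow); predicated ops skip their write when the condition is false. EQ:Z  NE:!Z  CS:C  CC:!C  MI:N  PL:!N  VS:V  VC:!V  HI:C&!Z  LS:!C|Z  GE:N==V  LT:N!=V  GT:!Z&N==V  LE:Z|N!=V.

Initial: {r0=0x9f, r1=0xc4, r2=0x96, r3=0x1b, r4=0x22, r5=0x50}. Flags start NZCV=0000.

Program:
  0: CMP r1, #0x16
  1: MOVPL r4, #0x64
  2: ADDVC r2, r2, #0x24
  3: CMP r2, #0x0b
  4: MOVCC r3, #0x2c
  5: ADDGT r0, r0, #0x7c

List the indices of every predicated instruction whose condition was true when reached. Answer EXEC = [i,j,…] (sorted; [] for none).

0: ✓ CMP  NZCV=1010
1: · MOVPL
2: ✓ ADDVC  r2←0xba
3: ✓ CMP  NZCV=1010
4: · MOVCC
5: · ADDGT

EXEC = [2]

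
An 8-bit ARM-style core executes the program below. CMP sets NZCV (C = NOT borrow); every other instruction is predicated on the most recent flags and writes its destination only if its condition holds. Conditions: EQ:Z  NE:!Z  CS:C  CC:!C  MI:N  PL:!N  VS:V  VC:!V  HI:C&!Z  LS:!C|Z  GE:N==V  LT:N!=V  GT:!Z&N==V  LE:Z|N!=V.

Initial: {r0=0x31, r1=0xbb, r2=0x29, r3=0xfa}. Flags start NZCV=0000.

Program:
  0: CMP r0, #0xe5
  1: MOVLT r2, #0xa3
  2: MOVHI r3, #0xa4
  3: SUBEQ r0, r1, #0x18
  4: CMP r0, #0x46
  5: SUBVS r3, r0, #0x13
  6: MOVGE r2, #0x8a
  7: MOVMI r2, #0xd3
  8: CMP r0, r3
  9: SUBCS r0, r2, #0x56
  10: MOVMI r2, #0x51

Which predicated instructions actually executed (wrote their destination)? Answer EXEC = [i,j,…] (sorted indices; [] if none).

0: ✓ CMP  NZCV=0000
1: · MOVLT
2: · MOVHI
3: · SUBEQ
4: ✓ CMP  NZCV=1000
5: · SUBVS
6: · MOVGE
7: ✓ MOVMI  r2←0xd3
8: ✓ CMP  NZCV=0000
9: · SUBCS
10: · MOVMI

EXEC = [7]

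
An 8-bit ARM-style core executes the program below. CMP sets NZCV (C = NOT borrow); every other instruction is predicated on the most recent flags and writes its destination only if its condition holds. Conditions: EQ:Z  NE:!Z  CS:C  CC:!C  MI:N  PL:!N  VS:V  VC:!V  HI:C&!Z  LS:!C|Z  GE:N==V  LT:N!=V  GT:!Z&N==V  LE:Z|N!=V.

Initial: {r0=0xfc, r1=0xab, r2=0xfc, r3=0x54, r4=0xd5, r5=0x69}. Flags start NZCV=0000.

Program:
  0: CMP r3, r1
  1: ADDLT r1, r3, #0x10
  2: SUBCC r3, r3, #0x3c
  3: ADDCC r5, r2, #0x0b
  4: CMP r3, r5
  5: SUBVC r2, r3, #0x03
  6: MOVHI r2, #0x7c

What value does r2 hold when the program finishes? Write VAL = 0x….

VAL = 0x7c

0: ✓ CMP  NZCV=1001
1: · ADDLT
2: ✓ SUBCC  r3←0x18
3: ✓ ADDCC  r5←0x07
4: ✓ CMP  NZCV=0010
5: ✓ SUBVC  r2←0x15
6: ✓ MOVHI  r2←0x7c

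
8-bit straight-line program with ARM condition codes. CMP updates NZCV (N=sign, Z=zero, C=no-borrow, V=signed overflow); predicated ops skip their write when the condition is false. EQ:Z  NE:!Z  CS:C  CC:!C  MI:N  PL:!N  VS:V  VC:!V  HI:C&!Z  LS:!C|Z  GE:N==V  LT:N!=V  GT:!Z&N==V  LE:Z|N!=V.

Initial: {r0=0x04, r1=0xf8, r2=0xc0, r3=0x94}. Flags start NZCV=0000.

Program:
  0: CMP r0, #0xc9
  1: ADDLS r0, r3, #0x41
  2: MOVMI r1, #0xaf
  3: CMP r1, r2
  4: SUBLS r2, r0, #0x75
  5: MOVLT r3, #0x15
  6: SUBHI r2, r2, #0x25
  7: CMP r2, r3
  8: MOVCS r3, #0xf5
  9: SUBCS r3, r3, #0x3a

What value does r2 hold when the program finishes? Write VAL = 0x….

[0] flags=0000 → (cmp)
[1] flags=0000 LS?T → r0=0xd5
[2] flags=0000 MI?F → skip
[3] flags=0010 → (cmp)
[4] flags=0010 LS?F → skip
[5] flags=0010 LT?F → skip
[6] flags=0010 HI?T → r2=0x9b
[7] flags=0010 → (cmp)
[8] flags=0010 CS?T → r3=0xf5
[9] flags=0010 CS?T → r3=0xbb

VAL = 0x9b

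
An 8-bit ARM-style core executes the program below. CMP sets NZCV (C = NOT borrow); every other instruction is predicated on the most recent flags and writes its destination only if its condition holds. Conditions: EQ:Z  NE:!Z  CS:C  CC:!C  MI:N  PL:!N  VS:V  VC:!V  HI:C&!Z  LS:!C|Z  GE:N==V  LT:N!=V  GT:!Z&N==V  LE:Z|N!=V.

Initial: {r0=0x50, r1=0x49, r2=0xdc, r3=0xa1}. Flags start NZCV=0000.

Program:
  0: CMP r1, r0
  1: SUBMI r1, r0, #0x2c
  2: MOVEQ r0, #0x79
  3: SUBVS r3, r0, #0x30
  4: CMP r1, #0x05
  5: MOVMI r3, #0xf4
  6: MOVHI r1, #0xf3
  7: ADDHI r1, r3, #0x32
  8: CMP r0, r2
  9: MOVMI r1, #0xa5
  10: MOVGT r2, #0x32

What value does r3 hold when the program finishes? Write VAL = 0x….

[0] flags=1000 → (cmp)
[1] flags=1000 MI?T → r1=0x24
[2] flags=1000 EQ?F → skip
[3] flags=1000 VS?F → skip
[4] flags=0010 → (cmp)
[5] flags=0010 MI?F → skip
[6] flags=0010 HI?T → r1=0xf3
[7] flags=0010 HI?T → r1=0xd3
[8] flags=0000 → (cmp)
[9] flags=0000 MI?F → skip
[10] flags=0000 GT?T → r2=0x32

VAL = 0xa1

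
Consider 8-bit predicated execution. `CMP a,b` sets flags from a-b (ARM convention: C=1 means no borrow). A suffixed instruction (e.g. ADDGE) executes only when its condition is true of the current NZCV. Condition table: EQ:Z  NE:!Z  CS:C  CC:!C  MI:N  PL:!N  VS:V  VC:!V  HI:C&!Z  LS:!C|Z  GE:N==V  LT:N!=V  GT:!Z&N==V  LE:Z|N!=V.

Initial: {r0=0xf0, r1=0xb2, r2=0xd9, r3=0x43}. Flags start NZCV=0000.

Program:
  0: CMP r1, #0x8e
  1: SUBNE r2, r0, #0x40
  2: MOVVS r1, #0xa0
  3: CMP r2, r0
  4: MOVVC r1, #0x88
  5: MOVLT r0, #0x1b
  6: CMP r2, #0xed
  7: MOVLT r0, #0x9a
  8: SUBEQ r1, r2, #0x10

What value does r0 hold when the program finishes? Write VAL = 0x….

VAL = 0x9a

0: ✓ CMP  NZCV=0010
1: ✓ SUBNE  r2←0xb0
2: · MOVVS
3: ✓ CMP  NZCV=1000
4: ✓ MOVVC  r1←0x88
5: ✓ MOVLT  r0←0x1b
6: ✓ CMP  NZCV=1000
7: ✓ MOVLT  r0←0x9a
8: · SUBEQ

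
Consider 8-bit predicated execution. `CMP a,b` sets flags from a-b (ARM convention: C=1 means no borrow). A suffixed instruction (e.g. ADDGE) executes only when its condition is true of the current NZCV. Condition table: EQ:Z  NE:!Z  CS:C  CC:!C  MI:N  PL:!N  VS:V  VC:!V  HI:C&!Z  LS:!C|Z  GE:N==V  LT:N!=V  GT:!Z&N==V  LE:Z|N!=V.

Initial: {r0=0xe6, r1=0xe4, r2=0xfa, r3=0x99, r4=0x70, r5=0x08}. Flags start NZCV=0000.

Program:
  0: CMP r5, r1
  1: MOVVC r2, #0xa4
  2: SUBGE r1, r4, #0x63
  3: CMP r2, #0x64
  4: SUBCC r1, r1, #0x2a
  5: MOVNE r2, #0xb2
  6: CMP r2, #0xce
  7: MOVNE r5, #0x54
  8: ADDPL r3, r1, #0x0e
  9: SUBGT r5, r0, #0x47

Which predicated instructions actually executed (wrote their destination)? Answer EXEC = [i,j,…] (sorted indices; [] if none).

EXEC = [1,2,5,7]

0: ✓ CMP  NZCV=0000
1: ✓ MOVVC  r2←0xa4
2: ✓ SUBGE  r1←0x0d
3: ✓ CMP  NZCV=0011
4: · SUBCC
5: ✓ MOVNE  r2←0xb2
6: ✓ CMP  NZCV=1000
7: ✓ MOVNE  r5←0x54
8: · ADDPL
9: · SUBGT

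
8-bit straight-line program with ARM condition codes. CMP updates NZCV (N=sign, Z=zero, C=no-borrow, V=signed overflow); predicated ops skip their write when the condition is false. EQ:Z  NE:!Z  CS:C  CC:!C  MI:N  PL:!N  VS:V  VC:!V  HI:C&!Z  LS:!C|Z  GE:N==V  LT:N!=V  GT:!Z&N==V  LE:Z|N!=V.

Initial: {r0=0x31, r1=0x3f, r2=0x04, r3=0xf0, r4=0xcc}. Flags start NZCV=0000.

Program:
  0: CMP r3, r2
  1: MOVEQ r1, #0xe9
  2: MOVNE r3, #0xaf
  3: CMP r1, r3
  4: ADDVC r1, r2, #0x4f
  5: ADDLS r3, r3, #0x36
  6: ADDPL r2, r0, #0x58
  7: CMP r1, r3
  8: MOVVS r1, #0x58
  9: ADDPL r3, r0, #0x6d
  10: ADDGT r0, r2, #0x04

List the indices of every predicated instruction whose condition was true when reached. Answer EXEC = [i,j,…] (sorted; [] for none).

EXEC = [2,5,9,10]

[0] flags=1010 → (cmp)
[1] flags=1010 EQ?F → skip
[2] flags=1010 NE?T → r3=0xaf
[3] flags=1001 → (cmp)
[4] flags=1001 VC?F → skip
[5] flags=1001 LS?T → r3=0xe5
[6] flags=1001 PL?F → skip
[7] flags=0000 → (cmp)
[8] flags=0000 VS?F → skip
[9] flags=0000 PL?T → r3=0x9e
[10] flags=0000 GT?T → r0=0x08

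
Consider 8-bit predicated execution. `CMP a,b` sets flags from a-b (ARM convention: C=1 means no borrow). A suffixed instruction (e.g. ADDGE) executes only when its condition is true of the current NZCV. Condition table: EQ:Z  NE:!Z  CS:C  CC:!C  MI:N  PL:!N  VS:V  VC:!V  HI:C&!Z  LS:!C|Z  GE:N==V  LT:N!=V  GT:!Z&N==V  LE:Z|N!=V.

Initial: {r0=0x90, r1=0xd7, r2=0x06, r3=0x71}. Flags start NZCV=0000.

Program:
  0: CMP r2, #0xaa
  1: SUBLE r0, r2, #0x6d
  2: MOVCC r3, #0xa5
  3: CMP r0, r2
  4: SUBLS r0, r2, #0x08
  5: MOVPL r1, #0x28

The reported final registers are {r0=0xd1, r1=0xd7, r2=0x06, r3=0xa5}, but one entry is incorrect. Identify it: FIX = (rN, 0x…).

0: ✓ CMP  NZCV=0000
1: · SUBLE
2: ✓ MOVCC  r3←0xa5
3: ✓ CMP  NZCV=1010
4: · SUBLS
5: · MOVPL

FIX = (r0, 0x90)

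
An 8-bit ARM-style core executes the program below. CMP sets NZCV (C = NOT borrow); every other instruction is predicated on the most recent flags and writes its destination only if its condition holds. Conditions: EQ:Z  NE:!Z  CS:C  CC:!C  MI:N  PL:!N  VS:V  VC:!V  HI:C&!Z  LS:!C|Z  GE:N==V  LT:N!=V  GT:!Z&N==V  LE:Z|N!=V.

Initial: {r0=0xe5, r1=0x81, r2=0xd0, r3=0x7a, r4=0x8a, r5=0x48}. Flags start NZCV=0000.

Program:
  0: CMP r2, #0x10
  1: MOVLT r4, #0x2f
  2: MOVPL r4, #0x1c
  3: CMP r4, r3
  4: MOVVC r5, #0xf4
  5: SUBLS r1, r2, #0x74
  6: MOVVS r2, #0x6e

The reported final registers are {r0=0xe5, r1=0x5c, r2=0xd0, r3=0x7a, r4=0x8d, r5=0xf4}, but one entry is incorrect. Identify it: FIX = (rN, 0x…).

[0] flags=1010 → (cmp)
[1] flags=1010 LT?T → r4=0x2f
[2] flags=1010 PL?F → skip
[3] flags=1000 → (cmp)
[4] flags=1000 VC?T → r5=0xf4
[5] flags=1000 LS?T → r1=0x5c
[6] flags=1000 VS?F → skip

FIX = (r4, 0x2f)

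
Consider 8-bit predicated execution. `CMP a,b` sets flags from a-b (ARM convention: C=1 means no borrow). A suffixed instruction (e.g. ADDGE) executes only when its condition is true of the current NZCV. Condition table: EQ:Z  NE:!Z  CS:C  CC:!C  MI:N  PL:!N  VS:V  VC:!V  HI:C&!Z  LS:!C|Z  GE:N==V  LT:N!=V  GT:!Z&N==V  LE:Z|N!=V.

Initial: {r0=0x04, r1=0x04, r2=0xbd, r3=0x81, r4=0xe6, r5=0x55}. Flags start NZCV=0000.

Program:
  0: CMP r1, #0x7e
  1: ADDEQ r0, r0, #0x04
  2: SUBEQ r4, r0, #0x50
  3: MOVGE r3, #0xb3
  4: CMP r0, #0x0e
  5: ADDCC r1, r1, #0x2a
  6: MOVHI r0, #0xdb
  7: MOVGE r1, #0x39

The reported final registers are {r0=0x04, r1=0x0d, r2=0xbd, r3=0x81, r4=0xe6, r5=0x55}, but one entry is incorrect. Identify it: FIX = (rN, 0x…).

FIX = (r1, 0x2e)

0: ✓ CMP  NZCV=1000
1: · ADDEQ
2: · SUBEQ
3: · MOVGE
4: ✓ CMP  NZCV=1000
5: ✓ ADDCC  r1←0x2e
6: · MOVHI
7: · MOVGE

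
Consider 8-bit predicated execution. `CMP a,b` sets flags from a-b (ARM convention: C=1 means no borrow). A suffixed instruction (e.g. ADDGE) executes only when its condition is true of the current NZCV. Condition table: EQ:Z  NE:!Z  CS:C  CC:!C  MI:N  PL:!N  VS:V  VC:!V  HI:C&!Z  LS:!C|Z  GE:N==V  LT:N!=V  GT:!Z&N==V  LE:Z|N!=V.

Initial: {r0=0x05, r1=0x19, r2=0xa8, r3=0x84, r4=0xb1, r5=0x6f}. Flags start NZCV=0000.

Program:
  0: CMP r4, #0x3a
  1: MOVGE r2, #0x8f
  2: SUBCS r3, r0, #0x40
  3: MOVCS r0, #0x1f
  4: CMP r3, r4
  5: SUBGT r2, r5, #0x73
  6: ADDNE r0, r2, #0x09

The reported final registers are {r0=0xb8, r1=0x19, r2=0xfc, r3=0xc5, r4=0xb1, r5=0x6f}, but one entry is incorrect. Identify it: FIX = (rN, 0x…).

[0] flags=0011 → (cmp)
[1] flags=0011 GE?F → skip
[2] flags=0011 CS?T → r3=0xc5
[3] flags=0011 CS?T → r0=0x1f
[4] flags=0010 → (cmp)
[5] flags=0010 GT?T → r2=0xfc
[6] flags=0010 NE?T → r0=0x05

FIX = (r0, 0x05)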